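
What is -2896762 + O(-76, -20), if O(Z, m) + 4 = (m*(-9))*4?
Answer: -2896046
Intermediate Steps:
O(Z, m) = -4 - 36*m (O(Z, m) = -4 + (m*(-9))*4 = -4 - 9*m*4 = -4 - 36*m)
-2896762 + O(-76, -20) = -2896762 + (-4 - 36*(-20)) = -2896762 + (-4 + 720) = -2896762 + 716 = -2896046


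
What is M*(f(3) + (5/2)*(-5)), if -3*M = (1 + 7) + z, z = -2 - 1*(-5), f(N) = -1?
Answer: 99/2 ≈ 49.500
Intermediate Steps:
z = 3 (z = -2 + 5 = 3)
M = -11/3 (M = -((1 + 7) + 3)/3 = -(8 + 3)/3 = -⅓*11 = -11/3 ≈ -3.6667)
M*(f(3) + (5/2)*(-5)) = -11*(-1 + (5/2)*(-5))/3 = -11*(-1 - 25/2)/3 = -11/3*(-27/2) = 99/2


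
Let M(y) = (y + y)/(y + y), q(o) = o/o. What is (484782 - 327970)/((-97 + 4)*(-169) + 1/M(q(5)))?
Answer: 78406/7859 ≈ 9.9766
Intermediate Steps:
q(o) = 1
M(y) = 1 (M(y) = (2*y)/((2*y)) = (2*y)*(1/(2*y)) = 1)
(484782 - 327970)/((-97 + 4)*(-169) + 1/M(q(5))) = (484782 - 327970)/((-97 + 4)*(-169) + 1/1) = 156812/(-93*(-169) + 1) = 156812/(15717 + 1) = 156812/15718 = 156812*(1/15718) = 78406/7859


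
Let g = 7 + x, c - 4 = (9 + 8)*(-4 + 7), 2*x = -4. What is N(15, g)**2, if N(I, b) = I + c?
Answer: 4900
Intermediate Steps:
x = -2 (x = (1/2)*(-4) = -2)
c = 55 (c = 4 + (9 + 8)*(-4 + 7) = 4 + 17*3 = 4 + 51 = 55)
g = 5 (g = 7 - 2 = 5)
N(I, b) = 55 + I (N(I, b) = I + 55 = 55 + I)
N(15, g)**2 = (55 + 15)**2 = 70**2 = 4900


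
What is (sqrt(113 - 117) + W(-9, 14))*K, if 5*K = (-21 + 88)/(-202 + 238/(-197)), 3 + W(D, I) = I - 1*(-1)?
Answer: -13199/16680 - 13199*I/100080 ≈ -0.79131 - 0.13188*I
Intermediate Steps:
W(D, I) = -2 + I (W(D, I) = -3 + (I - 1*(-1)) = -3 + (I + 1) = -3 + (1 + I) = -2 + I)
K = -13199/200160 (K = ((-21 + 88)/(-202 + 238/(-197)))/5 = (67/(-202 + 238*(-1/197)))/5 = (67/(-202 - 238/197))/5 = (67/(-40032/197))/5 = (67*(-197/40032))/5 = (1/5)*(-13199/40032) = -13199/200160 ≈ -0.065942)
(sqrt(113 - 117) + W(-9, 14))*K = (sqrt(113 - 117) + (-2 + 14))*(-13199/200160) = (sqrt(-4) + 12)*(-13199/200160) = (2*I + 12)*(-13199/200160) = (12 + 2*I)*(-13199/200160) = -13199/16680 - 13199*I/100080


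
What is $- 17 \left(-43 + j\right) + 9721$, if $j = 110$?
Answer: $8582$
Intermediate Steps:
$- 17 \left(-43 + j\right) + 9721 = - 17 \left(-43 + 110\right) + 9721 = \left(-17\right) 67 + 9721 = -1139 + 9721 = 8582$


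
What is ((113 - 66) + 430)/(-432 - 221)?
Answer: -477/653 ≈ -0.73047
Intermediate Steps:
((113 - 66) + 430)/(-432 - 221) = (47 + 430)/(-653) = 477*(-1/653) = -477/653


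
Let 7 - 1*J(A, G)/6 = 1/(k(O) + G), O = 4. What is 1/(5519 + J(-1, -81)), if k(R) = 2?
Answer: 79/439325 ≈ 0.00017982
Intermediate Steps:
J(A, G) = 42 - 6/(2 + G)
1/(5519 + J(-1, -81)) = 1/(5519 + 6*(13 + 7*(-81))/(2 - 81)) = 1/(5519 + 6*(13 - 567)/(-79)) = 1/(5519 + 6*(-1/79)*(-554)) = 1/(5519 + 3324/79) = 1/(439325/79) = 79/439325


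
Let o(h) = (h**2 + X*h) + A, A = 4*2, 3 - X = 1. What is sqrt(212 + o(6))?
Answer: 2*sqrt(67) ≈ 16.371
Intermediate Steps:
X = 2 (X = 3 - 1*1 = 3 - 1 = 2)
A = 8
o(h) = 8 + h**2 + 2*h (o(h) = (h**2 + 2*h) + 8 = 8 + h**2 + 2*h)
sqrt(212 + o(6)) = sqrt(212 + (8 + 6**2 + 2*6)) = sqrt(212 + (8 + 36 + 12)) = sqrt(212 + 56) = sqrt(268) = 2*sqrt(67)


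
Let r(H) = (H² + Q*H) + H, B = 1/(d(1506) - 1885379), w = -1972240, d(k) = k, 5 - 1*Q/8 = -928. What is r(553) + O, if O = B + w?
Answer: 4637556538321/1883873 ≈ 2.4617e+6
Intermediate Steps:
Q = 7464 (Q = 40 - 8*(-928) = 40 + 7424 = 7464)
B = -1/1883873 (B = 1/(1506 - 1885379) = 1/(-1883873) = -1/1883873 ≈ -5.3082e-7)
r(H) = H² + 7465*H (r(H) = (H² + 7464*H) + H = H² + 7465*H)
O = -3715449685521/1883873 (O = -1/1883873 - 1972240 = -3715449685521/1883873 ≈ -1.9722e+6)
r(553) + O = 553*(7465 + 553) - 3715449685521/1883873 = 553*8018 - 3715449685521/1883873 = 4433954 - 3715449685521/1883873 = 4637556538321/1883873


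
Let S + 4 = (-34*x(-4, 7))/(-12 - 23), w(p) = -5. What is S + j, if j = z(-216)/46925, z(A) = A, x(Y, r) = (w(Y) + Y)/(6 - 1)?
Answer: -1889774/328475 ≈ -5.7532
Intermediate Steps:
x(Y, r) = -1 + Y/5 (x(Y, r) = (-5 + Y)/(6 - 1) = (-5 + Y)/5 = (-5 + Y)*(1/5) = -1 + Y/5)
S = -1006/175 (S = -4 + (-34*(-1 + (1/5)*(-4)))/(-12 - 23) = -4 - 34*(-1 - 4/5)/(-35) = -4 - 34*(-9/5)*(-1/35) = -4 + (306/5)*(-1/35) = -4 - 306/175 = -1006/175 ≈ -5.7486)
j = -216/46925 ≈ -0.0046031
S + j = -1006/175 - 216/46925 = -1889774/328475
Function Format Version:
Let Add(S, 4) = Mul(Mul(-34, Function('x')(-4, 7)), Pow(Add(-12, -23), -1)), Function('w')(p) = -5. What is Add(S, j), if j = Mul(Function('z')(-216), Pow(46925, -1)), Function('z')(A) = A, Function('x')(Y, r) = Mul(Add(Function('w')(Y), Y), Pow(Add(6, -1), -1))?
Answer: Rational(-1889774, 328475) ≈ -5.7532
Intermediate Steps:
Function('x')(Y, r) = Add(-1, Mul(Rational(1, 5), Y)) (Function('x')(Y, r) = Mul(Add(-5, Y), Pow(Add(6, -1), -1)) = Mul(Add(-5, Y), Pow(5, -1)) = Mul(Add(-5, Y), Rational(1, 5)) = Add(-1, Mul(Rational(1, 5), Y)))
S = Rational(-1006, 175) (S = Add(-4, Mul(Mul(-34, Add(-1, Mul(Rational(1, 5), -4))), Pow(Add(-12, -23), -1))) = Add(-4, Mul(Mul(-34, Add(-1, Rational(-4, 5))), Pow(-35, -1))) = Add(-4, Mul(Mul(-34, Rational(-9, 5)), Rational(-1, 35))) = Add(-4, Mul(Rational(306, 5), Rational(-1, 35))) = Add(-4, Rational(-306, 175)) = Rational(-1006, 175) ≈ -5.7486)
j = Rational(-216, 46925) (j = Mul(-216, Pow(46925, -1)) = Mul(-216, Rational(1, 46925)) = Rational(-216, 46925) ≈ -0.0046031)
Add(S, j) = Add(Rational(-1006, 175), Rational(-216, 46925)) = Rational(-1889774, 328475)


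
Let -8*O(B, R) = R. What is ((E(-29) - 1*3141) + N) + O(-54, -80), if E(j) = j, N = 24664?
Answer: 21504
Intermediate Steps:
O(B, R) = -R/8
((E(-29) - 1*3141) + N) + O(-54, -80) = ((-29 - 1*3141) + 24664) - 1/8*(-80) = ((-29 - 3141) + 24664) + 10 = (-3170 + 24664) + 10 = 21494 + 10 = 21504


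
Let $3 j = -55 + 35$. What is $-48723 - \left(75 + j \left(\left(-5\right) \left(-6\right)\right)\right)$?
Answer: $-48598$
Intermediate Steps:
$j = - \frac{20}{3}$ ($j = \frac{-55 + 35}{3} = \frac{1}{3} \left(-20\right) = - \frac{20}{3} \approx -6.6667$)
$-48723 - \left(75 + j \left(\left(-5\right) \left(-6\right)\right)\right) = -48723 - \left(75 - \frac{20 \left(\left(-5\right) \left(-6\right)\right)}{3}\right) = -48723 - \left(75 - 200\right) = -48723 - -125 = -48723 + 125 = -48598$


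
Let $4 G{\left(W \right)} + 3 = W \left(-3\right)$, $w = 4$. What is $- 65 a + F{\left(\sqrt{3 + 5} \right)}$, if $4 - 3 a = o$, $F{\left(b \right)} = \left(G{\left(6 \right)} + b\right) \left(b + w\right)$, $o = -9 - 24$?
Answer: $- \frac{2444}{3} - \frac{5 \sqrt{2}}{2} \approx -818.2$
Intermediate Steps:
$G{\left(W \right)} = - \frac{3}{4} - \frac{3 W}{4}$ ($G{\left(W \right)} = - \frac{3}{4} + \frac{W \left(-3\right)}{4} = - \frac{3}{4} + \frac{\left(-3\right) W}{4} = - \frac{3}{4} - \frac{3 W}{4}$)
$o = -33$ ($o = -9 - 24 = -33$)
$F{\left(b \right)} = \left(4 + b\right) \left(- \frac{21}{4} + b\right)$ ($F{\left(b \right)} = \left(\left(- \frac{3}{4} - \frac{9}{2}\right) + b\right) \left(b + 4\right) = \left(\left(- \frac{3}{4} - \frac{9}{2}\right) + b\right) \left(4 + b\right) = \left(- \frac{21}{4} + b\right) \left(4 + b\right) = \left(4 + b\right) \left(- \frac{21}{4} + b\right)$)
$a = \frac{37}{3}$ ($a = \frac{4}{3} - -11 = \frac{4}{3} + 11 = \frac{37}{3} \approx 12.333$)
$- 65 a + F{\left(\sqrt{3 + 5} \right)} = \left(-65\right) \frac{37}{3} - \left(21 - 8 + \frac{5 \sqrt{3 + 5}}{4}\right) = - \frac{2405}{3} - \left(21 - 8 + \frac{5 \sqrt{2}}{2}\right) = - \frac{2405}{3} - \left(21 - 8 + \frac{5}{4} \cdot 2 \sqrt{2}\right) = - \frac{2405}{3} - \left(13 + \frac{5 \sqrt{2}}{2}\right) = - \frac{2444}{3} - \frac{5 \sqrt{2}}{2}$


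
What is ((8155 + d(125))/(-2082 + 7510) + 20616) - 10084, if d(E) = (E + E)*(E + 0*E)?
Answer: 57207101/5428 ≈ 10539.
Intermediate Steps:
d(E) = 2*E**2 (d(E) = (2*E)*(E + 0) = (2*E)*E = 2*E**2)
((8155 + d(125))/(-2082 + 7510) + 20616) - 10084 = ((8155 + 2*125**2)/(-2082 + 7510) + 20616) - 10084 = ((8155 + 2*15625)/5428 + 20616) - 10084 = ((8155 + 31250)*(1/5428) + 20616) - 10084 = (39405*(1/5428) + 20616) - 10084 = (39405/5428 + 20616) - 10084 = 111943053/5428 - 10084 = 57207101/5428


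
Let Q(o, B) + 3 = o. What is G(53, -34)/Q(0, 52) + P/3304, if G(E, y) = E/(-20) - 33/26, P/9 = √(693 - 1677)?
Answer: 1019/780 + 9*I*√246/1652 ≈ 1.3064 + 0.085448*I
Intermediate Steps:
Q(o, B) = -3 + o
P = 18*I*√246 (P = 9*√(693 - 1677) = 9*√(-984) = 9*(2*I*√246) = 18*I*√246 ≈ 282.32*I)
G(E, y) = -33/26 - E/20 (G(E, y) = E*(-1/20) - 33*1/26 = -E/20 - 33/26 = -33/26 - E/20)
G(53, -34)/Q(0, 52) + P/3304 = (-33/26 - 1/20*53)/(-3 + 0) + (18*I*√246)/3304 = (-33/26 - 53/20)/(-3) + (18*I*√246)*(1/3304) = -1019/260*(-⅓) + 9*I*√246/1652 = 1019/780 + 9*I*√246/1652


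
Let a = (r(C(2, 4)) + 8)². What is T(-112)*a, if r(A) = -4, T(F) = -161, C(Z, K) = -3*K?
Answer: -2576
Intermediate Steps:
a = 16 (a = (-4 + 8)² = 4² = 16)
T(-112)*a = -161*16 = -2576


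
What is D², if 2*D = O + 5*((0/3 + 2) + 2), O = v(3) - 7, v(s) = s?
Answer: 64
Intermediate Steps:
O = -4 (O = 3 - 7 = -4)
D = 8 (D = (-4 + 5*((0/3 + 2) + 2))/2 = (-4 + 5*((0*(⅓) + 2) + 2))/2 = (-4 + 5*((0 + 2) + 2))/2 = (-4 + 5*(2 + 2))/2 = (-4 + 5*4)/2 = (-4 + 20)/2 = (½)*16 = 8)
D² = 8² = 64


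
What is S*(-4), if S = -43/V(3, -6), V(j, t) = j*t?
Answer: -86/9 ≈ -9.5556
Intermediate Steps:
S = 43/18 (S = -43/(3*(-6)) = -43/(-18) = -43*(-1/18) = 43/18 ≈ 2.3889)
S*(-4) = (43/18)*(-4) = -86/9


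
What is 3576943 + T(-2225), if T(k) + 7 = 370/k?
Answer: 1591736446/445 ≈ 3.5769e+6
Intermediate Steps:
T(k) = -7 + 370/k
3576943 + T(-2225) = 3576943 + (-7 + 370/(-2225)) = 3576943 + (-7 + 370*(-1/2225)) = 3576943 + (-7 - 74/445) = 3576943 - 3189/445 = 1591736446/445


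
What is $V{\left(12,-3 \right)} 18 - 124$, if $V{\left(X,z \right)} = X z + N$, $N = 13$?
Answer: $-538$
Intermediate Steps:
$V{\left(X,z \right)} = 13 + X z$ ($V{\left(X,z \right)} = X z + 13 = 13 + X z$)
$V{\left(12,-3 \right)} 18 - 124 = \left(13 + 12 \left(-3\right)\right) 18 - 124 = \left(13 - 36\right) 18 - 124 = \left(-23\right) 18 - 124 = -414 - 124 = -538$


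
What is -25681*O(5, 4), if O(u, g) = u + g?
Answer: -231129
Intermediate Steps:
O(u, g) = g + u
-25681*O(5, 4) = -25681*(4 + 5) = -25681*9 = -231129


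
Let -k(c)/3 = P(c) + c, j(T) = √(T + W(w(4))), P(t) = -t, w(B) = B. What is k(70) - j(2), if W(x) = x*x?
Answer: -3*√2 ≈ -4.2426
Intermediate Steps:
W(x) = x²
j(T) = √(16 + T) (j(T) = √(T + 4²) = √(T + 16) = √(16 + T))
k(c) = 0 (k(c) = -3*(-c + c) = -3*0 = 0)
k(70) - j(2) = 0 - √(16 + 2) = 0 - √18 = 0 - 3*√2 = -3*√2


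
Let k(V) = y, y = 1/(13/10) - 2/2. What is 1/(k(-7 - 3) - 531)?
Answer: -13/6906 ≈ -0.0018824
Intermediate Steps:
y = -3/13 (y = 1/(13*(⅒)) - 2*½ = 1/(13/10) - 1 = 1*(10/13) - 1 = 10/13 - 1 = -3/13 ≈ -0.23077)
k(V) = -3/13
1/(k(-7 - 3) - 531) = 1/(-3/13 - 531) = 1/(-6906/13) = -13/6906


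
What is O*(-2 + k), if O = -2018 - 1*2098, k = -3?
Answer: 20580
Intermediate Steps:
O = -4116 (O = -2018 - 2098 = -4116)
O*(-2 + k) = -4116*(-2 - 3) = -4116*(-5) = 20580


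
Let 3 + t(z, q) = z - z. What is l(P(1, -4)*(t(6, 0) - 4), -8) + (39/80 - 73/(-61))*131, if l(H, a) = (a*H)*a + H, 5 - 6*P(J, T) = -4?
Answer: -2253911/4880 ≈ -461.87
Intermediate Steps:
P(J, T) = 3/2 (P(J, T) = 5/6 - 1/6*(-4) = 5/6 + 2/3 = 3/2)
t(z, q) = -3 (t(z, q) = -3 + (z - z) = -3 + 0 = -3)
l(H, a) = H + H*a**2 (l(H, a) = (H*a)*a + H = H*a**2 + H = H + H*a**2)
l(P(1, -4)*(t(6, 0) - 4), -8) + (39/80 - 73/(-61))*131 = (3*(-3 - 4)/2)*(1 + (-8)**2) + (39/80 - 73/(-61))*131 = ((3/2)*(-7))*(1 + 64) + (39*(1/80) - 73*(-1/61))*131 = -21/2*65 + (39/80 + 73/61)*131 = -1365/2 + (8219/4880)*131 = -1365/2 + 1076689/4880 = -2253911/4880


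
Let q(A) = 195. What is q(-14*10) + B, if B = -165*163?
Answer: -26700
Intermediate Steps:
B = -26895
q(-14*10) + B = 195 - 26895 = -26700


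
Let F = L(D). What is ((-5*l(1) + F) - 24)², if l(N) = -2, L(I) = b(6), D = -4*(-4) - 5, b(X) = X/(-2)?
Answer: 289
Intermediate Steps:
b(X) = -X/2 (b(X) = X*(-½) = -X/2)
D = 11 (D = 16 - 5 = 11)
L(I) = -3 (L(I) = -½*6 = -3)
F = -3
((-5*l(1) + F) - 24)² = ((-5*(-2) - 3) - 24)² = ((10 - 3) - 24)² = (7 - 24)² = (-17)² = 289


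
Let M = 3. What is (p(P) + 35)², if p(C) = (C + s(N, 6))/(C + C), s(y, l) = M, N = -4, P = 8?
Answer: 326041/256 ≈ 1273.6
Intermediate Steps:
s(y, l) = 3
p(C) = (3 + C)/(2*C) (p(C) = (C + 3)/(C + C) = (3 + C)/((2*C)) = (3 + C)*(1/(2*C)) = (3 + C)/(2*C))
(p(P) + 35)² = ((½)*(3 + 8)/8 + 35)² = ((½)*(⅛)*11 + 35)² = (11/16 + 35)² = (571/16)² = 326041/256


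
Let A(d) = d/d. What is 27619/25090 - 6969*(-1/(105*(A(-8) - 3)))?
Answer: -2817537/87815 ≈ -32.085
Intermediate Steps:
A(d) = 1
27619/25090 - 6969*(-1/(105*(A(-8) - 3))) = 27619/25090 - 6969*(-1/(105*(1 - 3))) = 27619*(1/25090) - 6969/((-2*(-105))) = 27619/25090 - 6969/210 = 27619/25090 - 6969*1/210 = 27619/25090 - 2323/70 = -2817537/87815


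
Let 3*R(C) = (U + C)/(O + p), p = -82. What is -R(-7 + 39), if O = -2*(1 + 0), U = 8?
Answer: 10/63 ≈ 0.15873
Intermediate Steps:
O = -2 (O = -2*1 = -2)
R(C) = -2/63 - C/252 (R(C) = ((8 + C)/(-2 - 82))/3 = ((8 + C)/(-84))/3 = ((8 + C)*(-1/84))/3 = (-2/21 - C/84)/3 = -2/63 - C/252)
-R(-7 + 39) = -(-2/63 - (-7 + 39)/252) = -(-2/63 - 1/252*32) = -(-2/63 - 8/63) = -1*(-10/63) = 10/63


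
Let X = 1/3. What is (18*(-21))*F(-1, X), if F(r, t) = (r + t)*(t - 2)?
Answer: -420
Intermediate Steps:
X = ⅓ ≈ 0.33333
F(r, t) = (-2 + t)*(r + t) (F(r, t) = (r + t)*(-2 + t) = (-2 + t)*(r + t))
(18*(-21))*F(-1, X) = (18*(-21))*((⅓)² - 2*(-1) - 2*⅓ - 1*⅓) = -378*(⅑ + 2 - ⅔ - ⅓) = -378*10/9 = -420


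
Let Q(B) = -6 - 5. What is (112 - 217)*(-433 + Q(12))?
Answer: 46620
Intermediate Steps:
Q(B) = -11
(112 - 217)*(-433 + Q(12)) = (112 - 217)*(-433 - 11) = -105*(-444) = 46620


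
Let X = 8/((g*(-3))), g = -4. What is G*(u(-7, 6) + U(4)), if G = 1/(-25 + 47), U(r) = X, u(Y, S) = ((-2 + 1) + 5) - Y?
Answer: 35/66 ≈ 0.53030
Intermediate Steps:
u(Y, S) = 4 - Y (u(Y, S) = (-1 + 5) - Y = 4 - Y)
X = ⅔ (X = 8/((-4*(-3))) = 8/12 = 8*(1/12) = ⅔ ≈ 0.66667)
U(r) = ⅔
G = 1/22 ≈ 0.045455
G*(u(-7, 6) + U(4)) = ((4 - 1*(-7)) + ⅔)/22 = ((4 + 7) + ⅔)/22 = (11 + ⅔)/22 = (1/22)*(35/3) = 35/66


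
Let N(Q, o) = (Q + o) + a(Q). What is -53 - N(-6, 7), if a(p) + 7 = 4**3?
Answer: -111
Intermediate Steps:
a(p) = 57 (a(p) = -7 + 4**3 = -7 + 64 = 57)
N(Q, o) = 57 + Q + o (N(Q, o) = (Q + o) + 57 = 57 + Q + o)
-53 - N(-6, 7) = -53 - (57 - 6 + 7) = -53 - 1*58 = -53 - 58 = -111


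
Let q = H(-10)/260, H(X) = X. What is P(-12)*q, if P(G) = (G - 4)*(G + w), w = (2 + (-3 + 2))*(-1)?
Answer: -8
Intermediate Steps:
w = -1 (w = (2 - 1)*(-1) = 1*(-1) = -1)
P(G) = (-1 + G)*(-4 + G) (P(G) = (G - 4)*(G - 1) = (-4 + G)*(-1 + G) = (-1 + G)*(-4 + G))
q = -1/26 (q = -10/260 = -10*1/260 = -1/26 ≈ -0.038462)
P(-12)*q = (4 + (-12)**2 - 5*(-12))*(-1/26) = (4 + 144 + 60)*(-1/26) = 208*(-1/26) = -8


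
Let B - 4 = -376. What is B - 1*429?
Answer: -801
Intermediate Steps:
B = -372 (B = 4 - 376 = -372)
B - 1*429 = -372 - 1*429 = -372 - 429 = -801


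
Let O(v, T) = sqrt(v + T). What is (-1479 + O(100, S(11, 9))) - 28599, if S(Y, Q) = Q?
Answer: -30078 + sqrt(109) ≈ -30068.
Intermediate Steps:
O(v, T) = sqrt(T + v)
(-1479 + O(100, S(11, 9))) - 28599 = (-1479 + sqrt(9 + 100)) - 28599 = (-1479 + sqrt(109)) - 28599 = -30078 + sqrt(109)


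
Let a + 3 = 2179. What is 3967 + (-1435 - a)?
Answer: 356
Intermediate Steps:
a = 2176 (a = -3 + 2179 = 2176)
3967 + (-1435 - a) = 3967 + (-1435 - 1*2176) = 3967 + (-1435 - 2176) = 3967 - 3611 = 356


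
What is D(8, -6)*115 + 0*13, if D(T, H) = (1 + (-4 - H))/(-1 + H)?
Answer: -345/7 ≈ -49.286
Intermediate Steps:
D(T, H) = (-3 - H)/(-1 + H)
D(8, -6)*115 + 0*13 = ((-3 - 1*(-6))/(-1 - 6))*115 + 0*13 = ((-3 + 6)/(-7))*115 + 0 = -⅐*3*115 + 0 = -3/7*115 + 0 = -345/7 + 0 = -345/7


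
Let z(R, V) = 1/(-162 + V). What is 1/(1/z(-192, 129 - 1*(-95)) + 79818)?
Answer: 1/79880 ≈ 1.2519e-5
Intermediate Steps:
1/(1/z(-192, 129 - 1*(-95)) + 79818) = 1/(1/(1/(-162 + (129 - 1*(-95)))) + 79818) = 1/(1/(1/(-162 + (129 + 95))) + 79818) = 1/(1/(1/(-162 + 224)) + 79818) = 1/(1/(1/62) + 79818) = 1/(62 + 79818) = 1/79880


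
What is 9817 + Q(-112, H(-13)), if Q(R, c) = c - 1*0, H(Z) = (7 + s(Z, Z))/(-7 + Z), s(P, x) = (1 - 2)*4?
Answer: 196337/20 ≈ 9816.8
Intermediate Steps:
s(P, x) = -4 (s(P, x) = -1*4 = -4)
H(Z) = 3/(-7 + Z) (H(Z) = (7 - 4)/(-7 + Z) = 3/(-7 + Z))
Q(R, c) = c (Q(R, c) = c + 0 = c)
9817 + Q(-112, H(-13)) = 9817 + 3/(-7 - 13) = 9817 + 3/(-20) = 9817 + 3*(-1/20) = 9817 - 3/20 = 196337/20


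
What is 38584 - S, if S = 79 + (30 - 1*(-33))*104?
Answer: 31953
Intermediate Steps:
S = 6631 (S = 79 + (30 + 33)*104 = 79 + 63*104 = 79 + 6552 = 6631)
38584 - S = 38584 - 1*6631 = 38584 - 6631 = 31953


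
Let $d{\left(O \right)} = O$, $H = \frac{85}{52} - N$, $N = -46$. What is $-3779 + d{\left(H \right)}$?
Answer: $- \frac{194031}{52} \approx -3731.4$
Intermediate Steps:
$H = \frac{2477}{52}$ ($H = \frac{85}{52} - -46 = 85 \cdot \frac{1}{52} + 46 = \frac{85}{52} + 46 = \frac{2477}{52} \approx 47.635$)
$-3779 + d{\left(H \right)} = -3779 + \frac{2477}{52} = - \frac{194031}{52}$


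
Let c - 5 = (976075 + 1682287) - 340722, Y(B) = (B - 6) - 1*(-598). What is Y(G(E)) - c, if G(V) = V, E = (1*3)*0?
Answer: -2317053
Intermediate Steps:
E = 0 (E = 3*0 = 0)
Y(B) = 592 + B (Y(B) = (-6 + B) + 598 = 592 + B)
c = 2317645 (c = 5 + ((976075 + 1682287) - 340722) = 5 + (2658362 - 340722) = 5 + 2317640 = 2317645)
Y(G(E)) - c = (592 + 0) - 1*2317645 = 592 - 2317645 = -2317053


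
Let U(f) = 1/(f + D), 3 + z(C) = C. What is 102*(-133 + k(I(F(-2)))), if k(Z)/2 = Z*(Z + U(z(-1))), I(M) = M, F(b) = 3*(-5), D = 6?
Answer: 30804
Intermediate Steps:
F(b) = -15
z(C) = -3 + C
U(f) = 1/(6 + f) (U(f) = 1/(f + 6) = 1/(6 + f))
k(Z) = 2*Z*(½ + Z) (k(Z) = 2*(Z*(Z + 1/(6 + (-3 - 1)))) = 2*(Z*(Z + 1/(6 - 4))) = 2*(Z*(Z + 1/2)) = 2*(Z*(Z + ½)) = 2*(Z*(½ + Z)) = 2*Z*(½ + Z))
102*(-133 + k(I(F(-2)))) = 102*(-133 - 15*(1 + 2*(-15))) = 102*(-133 - 15*(1 - 30)) = 102*(-133 - 15*(-29)) = 102*(-133 + 435) = 102*302 = 30804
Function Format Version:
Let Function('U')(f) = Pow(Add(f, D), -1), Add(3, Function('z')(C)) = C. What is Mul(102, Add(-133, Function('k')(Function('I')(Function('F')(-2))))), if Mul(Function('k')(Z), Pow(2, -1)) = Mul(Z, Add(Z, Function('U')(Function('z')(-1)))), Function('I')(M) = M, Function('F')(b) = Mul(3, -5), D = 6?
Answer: 30804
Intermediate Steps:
Function('F')(b) = -15
Function('z')(C) = Add(-3, C)
Function('U')(f) = Pow(Add(6, f), -1) (Function('U')(f) = Pow(Add(f, 6), -1) = Pow(Add(6, f), -1))
Function('k')(Z) = Mul(2, Z, Add(Rational(1, 2), Z)) (Function('k')(Z) = Mul(2, Mul(Z, Add(Z, Pow(Add(6, Add(-3, -1)), -1)))) = Mul(2, Mul(Z, Add(Z, Pow(Add(6, -4), -1)))) = Mul(2, Mul(Z, Add(Z, Pow(2, -1)))) = Mul(2, Mul(Z, Add(Z, Rational(1, 2)))) = Mul(2, Mul(Z, Add(Rational(1, 2), Z))) = Mul(2, Z, Add(Rational(1, 2), Z)))
Mul(102, Add(-133, Function('k')(Function('I')(Function('F')(-2))))) = Mul(102, Add(-133, Mul(-15, Add(1, Mul(2, -15))))) = Mul(102, Add(-133, Mul(-15, Add(1, -30)))) = Mul(102, Add(-133, Mul(-15, -29))) = Mul(102, Add(-133, 435)) = Mul(102, 302) = 30804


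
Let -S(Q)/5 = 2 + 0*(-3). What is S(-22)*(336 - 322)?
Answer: -140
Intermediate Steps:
S(Q) = -10 (S(Q) = -5*(2 + 0*(-3)) = -5*(2 + 0) = -5*2 = -10)
S(-22)*(336 - 322) = -10*(336 - 322) = -10*14 = -140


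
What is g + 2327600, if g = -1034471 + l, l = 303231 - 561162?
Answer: 1035198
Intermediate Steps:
l = -257931
g = -1292402 (g = -1034471 - 257931 = -1292402)
g + 2327600 = -1292402 + 2327600 = 1035198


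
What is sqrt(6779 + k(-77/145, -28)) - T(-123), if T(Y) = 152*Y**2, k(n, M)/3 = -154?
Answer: -2299608 + sqrt(6317) ≈ -2.2995e+6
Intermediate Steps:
k(n, M) = -462 (k(n, M) = 3*(-154) = -462)
sqrt(6779 + k(-77/145, -28)) - T(-123) = sqrt(6779 - 462) - 152*(-123)**2 = sqrt(6317) - 152*15129 = sqrt(6317) - 1*2299608 = sqrt(6317) - 2299608 = -2299608 + sqrt(6317)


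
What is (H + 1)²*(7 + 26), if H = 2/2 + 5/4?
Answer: 5577/16 ≈ 348.56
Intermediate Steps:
H = 9/4 (H = 2*(½) + 5*(¼) = 1 + 5/4 = 9/4 ≈ 2.2500)
(H + 1)²*(7 + 26) = (9/4 + 1)²*(7 + 26) = (13/4)²*33 = (169/16)*33 = 5577/16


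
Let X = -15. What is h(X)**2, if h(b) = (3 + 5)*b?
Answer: 14400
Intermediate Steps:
h(b) = 8*b
h(X)**2 = (8*(-15))**2 = (-120)**2 = 14400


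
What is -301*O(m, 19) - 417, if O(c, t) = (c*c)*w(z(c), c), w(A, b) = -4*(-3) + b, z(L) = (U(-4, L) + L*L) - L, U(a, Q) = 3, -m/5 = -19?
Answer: -290668592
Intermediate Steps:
m = 95 (m = -5*(-19) = 95)
z(L) = 3 + L² - L (z(L) = (3 + L*L) - L = (3 + L²) - L = 3 + L² - L)
w(A, b) = 12 + b
O(c, t) = c²*(12 + c) (O(c, t) = (c*c)*(12 + c) = c²*(12 + c))
-301*O(m, 19) - 417 = -301*95²*(12 + 95) - 417 = -2716525*107 - 417 = -301*965675 - 417 = -290668175 - 417 = -290668592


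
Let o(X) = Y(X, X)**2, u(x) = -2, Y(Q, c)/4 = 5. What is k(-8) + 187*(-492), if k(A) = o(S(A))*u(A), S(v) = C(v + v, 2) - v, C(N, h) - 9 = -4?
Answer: -92804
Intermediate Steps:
Y(Q, c) = 20 (Y(Q, c) = 4*5 = 20)
C(N, h) = 5 (C(N, h) = 9 - 4 = 5)
S(v) = 5 - v
o(X) = 400 (o(X) = 20**2 = 400)
k(A) = -800 (k(A) = 400*(-2) = -800)
k(-8) + 187*(-492) = -800 + 187*(-492) = -800 - 92004 = -92804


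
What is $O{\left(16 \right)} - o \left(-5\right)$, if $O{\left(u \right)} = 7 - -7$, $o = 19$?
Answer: $109$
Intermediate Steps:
$O{\left(u \right)} = 14$ ($O{\left(u \right)} = 7 + 7 = 14$)
$O{\left(16 \right)} - o \left(-5\right) = 14 - 19 \left(-5\right) = 14 - -95 = 14 + 95 = 109$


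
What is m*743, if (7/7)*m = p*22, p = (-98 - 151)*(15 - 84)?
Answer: 280840626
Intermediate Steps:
p = 17181 (p = -249*(-69) = 17181)
m = 377982 (m = 17181*22 = 377982)
m*743 = 377982*743 = 280840626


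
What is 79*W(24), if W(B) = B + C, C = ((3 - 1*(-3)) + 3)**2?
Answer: 8295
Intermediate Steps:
C = 81 (C = ((3 + 3) + 3)**2 = (6 + 3)**2 = 9**2 = 81)
W(B) = 81 + B (W(B) = B + 81 = 81 + B)
79*W(24) = 79*(81 + 24) = 79*105 = 8295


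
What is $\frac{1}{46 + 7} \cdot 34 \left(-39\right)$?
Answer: $- \frac{1326}{53} \approx -25.019$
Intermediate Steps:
$\frac{1}{46 + 7} \cdot 34 \left(-39\right) = \frac{1}{53} \cdot 34 \left(-39\right) = \frac{34}{53} \left(-39\right) = - \frac{1326}{53}$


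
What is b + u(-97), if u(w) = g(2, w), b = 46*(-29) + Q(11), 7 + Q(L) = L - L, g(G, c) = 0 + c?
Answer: -1438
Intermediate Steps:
g(G, c) = c
Q(L) = -7 (Q(L) = -7 + (L - L) = -7 + 0 = -7)
b = -1341 (b = 46*(-29) - 7 = -1334 - 7 = -1341)
u(w) = w
b + u(-97) = -1341 - 97 = -1438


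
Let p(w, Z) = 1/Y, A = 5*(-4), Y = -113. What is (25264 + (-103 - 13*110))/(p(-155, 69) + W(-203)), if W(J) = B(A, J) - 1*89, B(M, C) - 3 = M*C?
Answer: 2681603/449061 ≈ 5.9716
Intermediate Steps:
A = -20
B(M, C) = 3 + C*M (B(M, C) = 3 + M*C = 3 + C*M)
p(w, Z) = -1/113 (p(w, Z) = 1/(-113) = -1/113)
W(J) = -86 - 20*J (W(J) = (3 + J*(-20)) - 1*89 = (3 - 20*J) - 89 = -86 - 20*J)
(25264 + (-103 - 13*110))/(p(-155, 69) + W(-203)) = (25264 + (-103 - 13*110))/(-1/113 + (-86 - 20*(-203))) = (25264 + (-103 - 1430))/(-1/113 + (-86 + 4060)) = (25264 - 1533)/(-1/113 + 3974) = 23731/(449061/113) = 23731*(113/449061) = 2681603/449061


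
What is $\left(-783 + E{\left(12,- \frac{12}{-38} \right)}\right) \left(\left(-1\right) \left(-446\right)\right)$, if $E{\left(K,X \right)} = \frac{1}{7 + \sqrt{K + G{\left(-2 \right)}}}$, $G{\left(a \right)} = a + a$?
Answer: $- \frac{14314816}{41} - \frac{892 \sqrt{2}}{41} \approx -3.4917 \cdot 10^{5}$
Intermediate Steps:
$G{\left(a \right)} = 2 a$
$E{\left(K,X \right)} = \frac{1}{7 + \sqrt{-4 + K}}$ ($E{\left(K,X \right)} = \frac{1}{7 + \sqrt{K + 2 \left(-2\right)}} = \frac{1}{7 + \sqrt{K - 4}} = \frac{1}{7 + \sqrt{-4 + K}}$)
$\left(-783 + E{\left(12,- \frac{12}{-38} \right)}\right) \left(\left(-1\right) \left(-446\right)\right) = \left(-783 + \frac{1}{7 + \sqrt{-4 + 12}}\right) \left(\left(-1\right) \left(-446\right)\right) = \left(-783 + \frac{1}{7 + \sqrt{8}}\right) 446 = \left(-783 + \frac{1}{7 + 2 \sqrt{2}}\right) 446 = -349218 + \frac{446}{7 + 2 \sqrt{2}}$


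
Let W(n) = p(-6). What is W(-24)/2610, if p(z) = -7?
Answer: -7/2610 ≈ -0.0026820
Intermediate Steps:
W(n) = -7
W(-24)/2610 = -7/2610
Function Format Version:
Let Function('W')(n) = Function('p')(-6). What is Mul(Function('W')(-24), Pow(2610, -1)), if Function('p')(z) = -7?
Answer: Rational(-7, 2610) ≈ -0.0026820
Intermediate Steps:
Function('W')(n) = -7
Mul(Function('W')(-24), Pow(2610, -1)) = Mul(-7, Pow(2610, -1)) = Mul(-7, Rational(1, 2610)) = Rational(-7, 2610)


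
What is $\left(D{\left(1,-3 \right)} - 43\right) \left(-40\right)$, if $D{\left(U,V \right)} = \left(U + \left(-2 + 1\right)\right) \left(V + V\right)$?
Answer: $1720$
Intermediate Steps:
$D{\left(U,V \right)} = 2 V \left(-1 + U\right)$ ($D{\left(U,V \right)} = \left(U - 1\right) 2 V = \left(-1 + U\right) 2 V = 2 V \left(-1 + U\right)$)
$\left(D{\left(1,-3 \right)} - 43\right) \left(-40\right) = \left(2 \left(-3\right) \left(-1 + 1\right) - 43\right) \left(-40\right) = \left(2 \left(-3\right) 0 - 43\right) \left(-40\right) = \left(0 - 43\right) \left(-40\right) = \left(-43\right) \left(-40\right) = 1720$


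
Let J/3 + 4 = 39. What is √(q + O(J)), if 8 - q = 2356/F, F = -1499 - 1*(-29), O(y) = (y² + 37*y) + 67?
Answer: √165227295/105 ≈ 122.42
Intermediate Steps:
J = 105 (J = -12 + 3*39 = -12 + 117 = 105)
O(y) = 67 + y² + 37*y
F = -1470 (F = -1499 + 29 = -1470)
q = 7058/735 (q = 8 - 2356/(-1470) = 8 - 2356*(-1)/1470 = 8 - 1*(-1178/735) = 8 + 1178/735 = 7058/735 ≈ 9.6027)
√(q + O(J)) = √(7058/735 + (67 + 105² + 37*105)) = √(7058/735 + (67 + 11025 + 3885)) = √(7058/735 + 14977) = √(11015153/735) = √165227295/105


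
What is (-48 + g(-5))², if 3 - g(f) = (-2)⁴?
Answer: 3721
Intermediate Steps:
g(f) = -13 (g(f) = 3 - 1*(-2)⁴ = 3 - 1*16 = 3 - 16 = -13)
(-48 + g(-5))² = (-48 - 13)² = (-61)² = 3721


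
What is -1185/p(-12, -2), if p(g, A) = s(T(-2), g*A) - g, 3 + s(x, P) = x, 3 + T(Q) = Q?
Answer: -1185/4 ≈ -296.25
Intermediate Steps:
T(Q) = -3 + Q
s(x, P) = -3 + x
p(g, A) = -8 - g (p(g, A) = (-3 + (-3 - 2)) - g = (-3 - 5) - g = -8 - g)
-1185/p(-12, -2) = -1185/(-8 - 1*(-12)) = -1185/(-8 + 12) = -1185/4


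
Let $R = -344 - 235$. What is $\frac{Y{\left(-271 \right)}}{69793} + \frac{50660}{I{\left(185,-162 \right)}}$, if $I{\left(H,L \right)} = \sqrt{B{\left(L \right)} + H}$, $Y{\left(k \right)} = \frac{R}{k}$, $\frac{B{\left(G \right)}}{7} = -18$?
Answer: $\frac{579}{18913903} + \frac{50660 \sqrt{59}}{59} \approx 6595.4$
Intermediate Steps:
$R = -579$ ($R = -344 - 235 = -579$)
$B{\left(G \right)} = -126$ ($B{\left(G \right)} = 7 \left(-18\right) = -126$)
$Y{\left(k \right)} = - \frac{579}{k}$
$I{\left(H,L \right)} = \sqrt{-126 + H}$
$\frac{Y{\left(-271 \right)}}{69793} + \frac{50660}{I{\left(185,-162 \right)}} = \frac{\left(-579\right) \frac{1}{-271}}{69793} + \frac{50660}{\sqrt{-126 + 185}} = \left(-579\right) \left(- \frac{1}{271}\right) \frac{1}{69793} + \frac{50660}{\sqrt{59}} = \frac{579}{271} \cdot \frac{1}{69793} + 50660 \frac{\sqrt{59}}{59} = \frac{579}{18913903} + \frac{50660 \sqrt{59}}{59}$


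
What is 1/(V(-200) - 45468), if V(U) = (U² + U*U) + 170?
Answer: 1/34702 ≈ 2.8817e-5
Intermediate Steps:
V(U) = 170 + 2*U² (V(U) = (U² + U²) + 170 = 2*U² + 170 = 170 + 2*U²)
1/(V(-200) - 45468) = 1/((170 + 2*(-200)²) - 45468) = 1/((170 + 2*40000) - 45468) = 1/((170 + 80000) - 45468) = 1/(80170 - 45468) = 1/34702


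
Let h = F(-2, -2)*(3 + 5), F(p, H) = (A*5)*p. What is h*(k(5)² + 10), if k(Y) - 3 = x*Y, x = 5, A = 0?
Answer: 0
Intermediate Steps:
k(Y) = 3 + 5*Y
F(p, H) = 0 (F(p, H) = (0*5)*p = 0*p = 0)
h = 0 (h = 0*(3 + 5) = 0*8 = 0)
h*(k(5)² + 10) = 0*((3 + 5*5)² + 10) = 0*((3 + 25)² + 10) = 0*(28² + 10) = 0*(784 + 10) = 0*794 = 0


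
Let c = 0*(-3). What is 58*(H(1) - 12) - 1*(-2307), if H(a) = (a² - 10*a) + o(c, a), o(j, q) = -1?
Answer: 1031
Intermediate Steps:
c = 0
H(a) = -1 + a² - 10*a (H(a) = (a² - 10*a) - 1 = -1 + a² - 10*a)
58*(H(1) - 12) - 1*(-2307) = 58*((-1 + 1² - 10*1) - 12) - 1*(-2307) = 58*((-1 + 1 - 10) - 12) + 2307 = 58*(-10 - 12) + 2307 = 58*(-22) + 2307 = -1276 + 2307 = 1031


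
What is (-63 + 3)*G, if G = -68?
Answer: 4080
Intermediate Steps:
(-63 + 3)*G = (-63 + 3)*(-68) = -60*(-68) = 4080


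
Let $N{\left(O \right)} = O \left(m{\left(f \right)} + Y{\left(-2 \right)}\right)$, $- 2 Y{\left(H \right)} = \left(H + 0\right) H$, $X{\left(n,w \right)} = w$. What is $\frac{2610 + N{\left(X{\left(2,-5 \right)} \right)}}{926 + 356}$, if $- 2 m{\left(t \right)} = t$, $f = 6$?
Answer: $\frac{2635}{1282} \approx 2.0554$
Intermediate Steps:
$m{\left(t \right)} = - \frac{t}{2}$
$Y{\left(H \right)} = - \frac{H^{2}}{2}$ ($Y{\left(H \right)} = - \frac{\left(H + 0\right) H}{2} = - \frac{H H}{2} = - \frac{H^{2}}{2}$)
$N{\left(O \right)} = - 5 O$ ($N{\left(O \right)} = O \left(\left(- \frac{1}{2}\right) 6 - \frac{\left(-2\right)^{2}}{2}\right) = O \left(-3 - 2\right) = O \left(-5\right) = - 5 O$)
$\frac{2610 + N{\left(X{\left(2,-5 \right)} \right)}}{926 + 356} = \frac{2610 - -25}{926 + 356} = \frac{2610 + 25}{1282} = 2635 \cdot \frac{1}{1282} = \frac{2635}{1282}$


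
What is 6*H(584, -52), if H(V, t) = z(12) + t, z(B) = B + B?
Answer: -168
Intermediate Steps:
z(B) = 2*B
H(V, t) = 24 + t (H(V, t) = 2*12 + t = 24 + t)
6*H(584, -52) = 6*(24 - 52) = 6*(-28) = -168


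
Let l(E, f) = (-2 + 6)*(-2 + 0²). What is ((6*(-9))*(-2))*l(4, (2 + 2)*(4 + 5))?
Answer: -864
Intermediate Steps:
l(E, f) = -8 (l(E, f) = 4*(-2 + 0) = 4*(-2) = -8)
((6*(-9))*(-2))*l(4, (2 + 2)*(4 + 5)) = ((6*(-9))*(-2))*(-8) = -54*(-2)*(-8) = 108*(-8) = -864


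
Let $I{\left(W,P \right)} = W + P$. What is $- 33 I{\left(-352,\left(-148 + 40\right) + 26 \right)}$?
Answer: $14322$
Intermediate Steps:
$I{\left(W,P \right)} = P + W$
$- 33 I{\left(-352,\left(-148 + 40\right) + 26 \right)} = - 33 \left(\left(\left(-148 + 40\right) + 26\right) - 352\right) = - 33 \left(\left(-108 + 26\right) - 352\right) = - 33 \left(-82 - 352\right) = \left(-33\right) \left(-434\right) = 14322$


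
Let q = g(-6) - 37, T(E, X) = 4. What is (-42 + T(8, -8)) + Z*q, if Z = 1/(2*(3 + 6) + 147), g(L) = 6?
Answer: -6301/165 ≈ -38.188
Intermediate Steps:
Z = 1/165 (Z = 1/(2*9 + 147) = 1/(18 + 147) = 1/165 ≈ 0.0060606)
q = -31 (q = 6 - 37 = -31)
(-42 + T(8, -8)) + Z*q = (-42 + 4) + (1/165)*(-31) = -38 - 31/165 = -6301/165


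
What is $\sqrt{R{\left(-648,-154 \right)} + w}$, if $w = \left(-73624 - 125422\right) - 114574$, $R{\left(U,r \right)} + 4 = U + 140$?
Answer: $2 i \sqrt{78533} \approx 560.47 i$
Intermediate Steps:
$R{\left(U,r \right)} = 136 + U$ ($R{\left(U,r \right)} = -4 + \left(U + 140\right) = -4 + \left(140 + U\right) = 136 + U$)
$w = -313620$ ($w = \left(-73624 - 125422\right) - 114574 = -199046 - 114574 = -313620$)
$\sqrt{R{\left(-648,-154 \right)} + w} = \sqrt{\left(136 - 648\right) - 313620} = \sqrt{-512 - 313620} = \sqrt{-314132} = 2 i \sqrt{78533}$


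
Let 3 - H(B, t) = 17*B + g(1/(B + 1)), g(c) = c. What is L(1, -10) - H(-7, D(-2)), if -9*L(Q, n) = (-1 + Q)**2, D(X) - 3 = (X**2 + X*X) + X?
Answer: -733/6 ≈ -122.17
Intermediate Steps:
D(X) = 3 + X + 2*X**2 (D(X) = 3 + ((X**2 + X*X) + X) = 3 + ((X**2 + X**2) + X) = 3 + (2*X**2 + X) = 3 + (X + 2*X**2) = 3 + X + 2*X**2)
L(Q, n) = -(-1 + Q)**2/9
H(B, t) = 3 - 1/(1 + B) - 17*B (H(B, t) = 3 - (17*B + 1/(B + 1)) = 3 - (17*B + 1/(1 + B)) = 3 - (1/(1 + B) + 17*B) = 3 + (-1/(1 + B) - 17*B) = 3 - 1/(1 + B) - 17*B)
L(1, -10) - H(-7, D(-2)) = -(-1 + 1)**2/9 - (-1 + (1 - 7)*(3 - 17*(-7)))/(1 - 7) = -1/9*0**2 - (-1 - 6*(3 + 119))/(-6) = -1/9*0 - (-1)*(-1 - 6*122)/6 = 0 - (-1)*(-1 - 732)/6 = 0 - (-1)*(-733)/6 = 0 - 1*733/6 = 0 - 733/6 = -733/6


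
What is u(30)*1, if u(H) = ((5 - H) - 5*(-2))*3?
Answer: -45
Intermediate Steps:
u(H) = 45 - 3*H (u(H) = ((5 - H) + 10)*3 = (15 - H)*3 = 45 - 3*H)
u(30)*1 = (45 - 3*30)*1 = (45 - 90)*1 = -45*1 = -45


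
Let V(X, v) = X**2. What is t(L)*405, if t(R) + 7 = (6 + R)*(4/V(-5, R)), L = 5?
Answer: -10611/5 ≈ -2122.2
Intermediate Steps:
t(R) = -151/25 + 4*R/25 (t(R) = -7 + (6 + R)*(4/((-5)**2)) = -7 + (6 + R)*(4/25) = -7 + (24/25 + 4*R/25) = -151/25 + 4*R/25)
t(L)*405 = (-151/25 + (4/25)*5)*405 = (-151/25 + 4/5)*405 = -131/25*405 = -10611/5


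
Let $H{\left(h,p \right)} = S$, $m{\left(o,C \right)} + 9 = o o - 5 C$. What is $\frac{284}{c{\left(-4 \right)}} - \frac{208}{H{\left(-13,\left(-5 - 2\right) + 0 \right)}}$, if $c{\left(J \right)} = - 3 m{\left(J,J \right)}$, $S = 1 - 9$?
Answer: $\frac{1822}{81} \approx 22.494$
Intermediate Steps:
$S = -8$ ($S = 1 - 9 = -8$)
$m{\left(o,C \right)} = -9 + o^{2} - 5 C$ ($m{\left(o,C \right)} = -9 - \left(5 C - o o\right) = -9 - \left(- o^{2} + 5 C\right) = -9 + o^{2} - 5 C$)
$H{\left(h,p \right)} = -8$
$c{\left(J \right)} = 27 - 3 J^{2} + 15 J$ ($c{\left(J \right)} = - 3 \left(-9 + J^{2} - 5 J\right) = 27 - 3 J^{2} + 15 J$)
$\frac{284}{c{\left(-4 \right)}} - \frac{208}{H{\left(-13,\left(-5 - 2\right) + 0 \right)}} = \frac{284}{27 - 3 \left(-4\right)^{2} + 15 \left(-4\right)} - \frac{208}{-8} = \frac{284}{27 - 48 - 60} - -26 = \frac{284}{27 - 48 - 60} + 26 = \frac{284}{-81} + 26 = 284 \left(- \frac{1}{81}\right) + 26 = - \frac{284}{81} + 26 = \frac{1822}{81}$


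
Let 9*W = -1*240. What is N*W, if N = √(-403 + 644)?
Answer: -80*√241/3 ≈ -413.98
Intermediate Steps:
W = -80/3 (W = (-1*240)/9 = (⅑)*(-240) = -80/3 ≈ -26.667)
N = √241 ≈ 15.524
N*W = √241*(-80/3) = -80*√241/3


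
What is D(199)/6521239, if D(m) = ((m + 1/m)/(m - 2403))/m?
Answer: -19801/284588839374178 ≈ -6.9578e-11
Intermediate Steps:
D(m) = (m + 1/m)/(m*(-2403 + m)) (D(m) = ((m + 1/m)/(-2403 + m))/m = (m + 1/m)/(m*(-2403 + m)))
D(199)/6521239 = ((1 + 199²)/(199²*(-2403 + 199)))/6521239 = ((1/39601)*(1 + 39601)/(-2204))*(1/6521239) = ((1/39601)*(-1/2204)*39602)*(1/6521239) = -19801/43640302*1/6521239 = -19801/284588839374178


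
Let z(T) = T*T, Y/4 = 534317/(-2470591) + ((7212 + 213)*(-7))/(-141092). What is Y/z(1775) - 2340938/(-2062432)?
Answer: 45909431816438532736293/40447489498062050590000 ≈ 1.1350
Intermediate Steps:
Y = 7574444723/12449308049 (Y = 4*(534317/(-2470591) + ((7212 + 213)*(-7))/(-141092)) = 4*(534317*(-1/2470591) + (7425*(-7))*(-1/141092)) = 4*(-534317/2470591 - 51975*(-1/141092)) = 4*(-534317/2470591 + 7425/20156) = 4*(7574444723/49797232196) = 7574444723/12449308049 ≈ 0.60842)
z(T) = T²
Y/z(1775) - 2340938/(-2062432) = 7574444723/(12449308049*(1775²)) - 2340938/(-2062432) = (7574444723/12449308049)/3150625 - 2340938*(-1/2062432) = (7574444723/12449308049)*(1/3150625) + 1170469/1031216 = 7574444723/39223101171880625 + 1170469/1031216 = 45909431816438532736293/40447489498062050590000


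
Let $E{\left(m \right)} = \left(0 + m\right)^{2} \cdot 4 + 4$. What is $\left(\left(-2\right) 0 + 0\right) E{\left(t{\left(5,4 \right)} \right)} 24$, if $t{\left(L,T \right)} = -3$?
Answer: $0$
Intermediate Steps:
$E{\left(m \right)} = 4 + 4 m^{2}$ ($E{\left(m \right)} = m^{2} \cdot 4 + 4 = 4 m^{2} + 4 = 4 + 4 m^{2}$)
$\left(\left(-2\right) 0 + 0\right) E{\left(t{\left(5,4 \right)} \right)} 24 = \left(\left(-2\right) 0 + 0\right) \left(4 + 4 \left(-3\right)^{2}\right) 24 = \left(0 + 0\right) \left(4 + 4 \cdot 9\right) 24 = 0 \left(4 + 36\right) 24 = 0 \cdot 40 \cdot 24 = 0 \cdot 24 = 0$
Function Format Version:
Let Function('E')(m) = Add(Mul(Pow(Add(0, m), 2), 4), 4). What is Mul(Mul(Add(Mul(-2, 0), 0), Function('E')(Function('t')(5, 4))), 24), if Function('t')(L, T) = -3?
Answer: 0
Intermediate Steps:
Function('E')(m) = Add(4, Mul(4, Pow(m, 2))) (Function('E')(m) = Add(Mul(Pow(m, 2), 4), 4) = Add(Mul(4, Pow(m, 2)), 4) = Add(4, Mul(4, Pow(m, 2))))
Mul(Mul(Add(Mul(-2, 0), 0), Function('E')(Function('t')(5, 4))), 24) = Mul(Mul(Add(Mul(-2, 0), 0), Add(4, Mul(4, Pow(-3, 2)))), 24) = Mul(Mul(Add(0, 0), Add(4, Mul(4, 9))), 24) = Mul(Mul(0, Add(4, 36)), 24) = Mul(Mul(0, 40), 24) = Mul(0, 24) = 0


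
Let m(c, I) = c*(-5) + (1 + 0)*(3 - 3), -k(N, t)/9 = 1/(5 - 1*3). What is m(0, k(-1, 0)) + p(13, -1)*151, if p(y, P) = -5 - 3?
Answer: -1208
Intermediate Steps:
k(N, t) = -9/2 (k(N, t) = -9/(5 - 1*3) = -9/(5 - 3) = -9/2)
p(y, P) = -8
m(c, I) = -5*c (m(c, I) = -5*c + 1*0 = -5*c + 0 = -5*c)
m(0, k(-1, 0)) + p(13, -1)*151 = -5*0 - 8*151 = 0 - 1208 = -1208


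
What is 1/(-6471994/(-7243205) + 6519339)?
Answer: 7243205/47220915313489 ≈ 1.5339e-7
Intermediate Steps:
1/(-6471994/(-7243205) + 6519339) = 1/(-6471994*(-1/7243205) + 6519339) = 1/(6471994/7243205 + 6519339) = 1/(47220915313489/7243205) = 7243205/47220915313489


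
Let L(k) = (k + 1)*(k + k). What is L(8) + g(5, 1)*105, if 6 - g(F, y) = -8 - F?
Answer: 2139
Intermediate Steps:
L(k) = 2*k*(1 + k) (L(k) = (1 + k)*(2*k) = 2*k*(1 + k))
g(F, y) = 14 + F (g(F, y) = 6 - (-8 - F) = 6 + (8 + F) = 14 + F)
L(8) + g(5, 1)*105 = 2*8*(1 + 8) + (14 + 5)*105 = 2*8*9 + 19*105 = 144 + 1995 = 2139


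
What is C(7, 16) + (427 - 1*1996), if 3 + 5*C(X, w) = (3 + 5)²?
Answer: -7784/5 ≈ -1556.8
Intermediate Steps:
C(X, w) = 61/5 (C(X, w) = -⅗ + (3 + 5)²/5 = -⅗ + (⅕)*8² = -⅗ + (⅕)*64 = -⅗ + 64/5 = 61/5)
C(7, 16) + (427 - 1*1996) = 61/5 + (427 - 1*1996) = 61/5 + (427 - 1996) = 61/5 - 1569 = -7784/5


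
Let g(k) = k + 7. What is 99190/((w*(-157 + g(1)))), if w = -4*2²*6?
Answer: 49595/7152 ≈ 6.9344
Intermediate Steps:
g(k) = 7 + k
w = -96 (w = -4*4*6 = -16*6 = -96)
99190/((w*(-157 + g(1)))) = 99190/((-96*(-157 + (7 + 1)))) = 99190/((-96*(-157 + 8))) = 99190/((-96*(-149))) = 99190/14304 = 99190*(1/14304) = 49595/7152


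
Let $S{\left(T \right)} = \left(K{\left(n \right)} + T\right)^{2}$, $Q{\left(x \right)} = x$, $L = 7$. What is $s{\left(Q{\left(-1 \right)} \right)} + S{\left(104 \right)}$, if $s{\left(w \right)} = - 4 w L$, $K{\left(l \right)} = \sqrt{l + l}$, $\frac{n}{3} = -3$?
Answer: $10826 + 624 i \sqrt{2} \approx 10826.0 + 882.47 i$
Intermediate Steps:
$n = -9$ ($n = 3 \left(-3\right) = -9$)
$K{\left(l \right)} = \sqrt{2} \sqrt{l}$ ($K{\left(l \right)} = \sqrt{2 l} = \sqrt{2} \sqrt{l}$)
$S{\left(T \right)} = \left(T + 3 i \sqrt{2}\right)^{2}$ ($S{\left(T \right)} = \left(\sqrt{2} \sqrt{-9} + T\right)^{2} = \left(\sqrt{2} \cdot 3 i + T\right)^{2} = \left(3 i \sqrt{2} + T\right)^{2} = \left(T + 3 i \sqrt{2}\right)^{2}$)
$s{\left(w \right)} = - 28 w$ ($s{\left(w \right)} = - 4 w 7 = - 28 w$)
$s{\left(Q{\left(-1 \right)} \right)} + S{\left(104 \right)} = \left(-28\right) \left(-1\right) + \left(104 + 3 i \sqrt{2}\right)^{2} = 28 + \left(104 + 3 i \sqrt{2}\right)^{2}$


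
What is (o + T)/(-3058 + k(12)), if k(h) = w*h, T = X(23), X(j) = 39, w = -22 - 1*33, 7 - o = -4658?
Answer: -2352/1859 ≈ -1.2652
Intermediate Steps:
o = 4665 (o = 7 - 1*(-4658) = 7 + 4658 = 4665)
w = -55 (w = -22 - 33 = -55)
T = 39
k(h) = -55*h
(o + T)/(-3058 + k(12)) = (4665 + 39)/(-3058 - 55*12) = 4704/(-3058 - 660) = 4704/(-3718) = 4704*(-1/3718) = -2352/1859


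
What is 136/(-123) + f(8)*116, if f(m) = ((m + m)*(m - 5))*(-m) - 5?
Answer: -5550388/123 ≈ -45125.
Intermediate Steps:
f(m) = -5 - 2*m**2*(-5 + m) (f(m) = ((2*m)*(-5 + m))*(-m) - 5 = (2*m*(-5 + m))*(-m) - 5 = -2*m**2*(-5 + m) - 5 = -5 - 2*m**2*(-5 + m))
136/(-123) + f(8)*116 = 136/(-123) + (-5 - 2*8**3 + 10*8**2)*116 = 136*(-1/123) + (-5 - 2*512 + 10*64)*116 = -136/123 + (-5 - 1024 + 640)*116 = -136/123 - 389*116 = -136/123 - 45124 = -5550388/123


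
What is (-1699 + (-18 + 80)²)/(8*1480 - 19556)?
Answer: -715/2572 ≈ -0.27799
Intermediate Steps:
(-1699 + (-18 + 80)²)/(8*1480 - 19556) = (-1699 + 62²)/(11840 - 19556) = (-1699 + 3844)/(-7716) = 2145*(-1/7716) = -715/2572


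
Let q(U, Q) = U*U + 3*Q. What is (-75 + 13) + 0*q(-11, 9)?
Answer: -62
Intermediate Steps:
q(U, Q) = U² + 3*Q
(-75 + 13) + 0*q(-11, 9) = (-75 + 13) + 0*((-11)² + 3*9) = -62 + 0*(121 + 27) = -62 + 0*148 = -62 + 0 = -62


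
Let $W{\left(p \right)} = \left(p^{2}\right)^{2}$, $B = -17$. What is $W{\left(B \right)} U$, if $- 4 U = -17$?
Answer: $\frac{1419857}{4} \approx 3.5496 \cdot 10^{5}$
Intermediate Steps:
$U = \frac{17}{4}$ ($U = \left(- \frac{1}{4}\right) \left(-17\right) = \frac{17}{4} \approx 4.25$)
$W{\left(p \right)} = p^{4}$
$W{\left(B \right)} U = \left(-17\right)^{4} \cdot \frac{17}{4} = 83521 \cdot \frac{17}{4} = \frac{1419857}{4}$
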